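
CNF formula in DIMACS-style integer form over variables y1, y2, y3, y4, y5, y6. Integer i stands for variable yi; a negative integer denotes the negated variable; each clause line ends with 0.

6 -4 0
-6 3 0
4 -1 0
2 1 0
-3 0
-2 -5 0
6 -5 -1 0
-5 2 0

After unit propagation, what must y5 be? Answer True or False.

False

Unit clause (~y3) sets y3 = False.
(~y6 | y3): since y3 = False, the clause reduces to (~y6). y6 = False.
From (~y4 | y6) and y6 = False: y4 = False.
From (y4 | ~y1) and y4 = False: y1 = False.
(y1 | y2) with y1 = False leaves only y2, so y2 = True.
(~y5 | ~y2) with y2 = True leaves only ~y5, so y5 = False.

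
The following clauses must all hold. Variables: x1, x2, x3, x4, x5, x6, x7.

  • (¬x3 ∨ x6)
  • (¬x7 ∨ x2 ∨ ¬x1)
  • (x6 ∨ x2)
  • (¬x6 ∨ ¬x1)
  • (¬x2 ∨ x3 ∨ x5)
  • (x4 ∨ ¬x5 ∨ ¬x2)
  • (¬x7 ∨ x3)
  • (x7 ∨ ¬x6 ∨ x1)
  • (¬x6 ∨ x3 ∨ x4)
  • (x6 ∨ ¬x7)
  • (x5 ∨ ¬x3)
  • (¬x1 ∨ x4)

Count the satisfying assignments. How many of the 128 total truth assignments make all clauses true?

5

Satisfying assignments:
  x1=0 x2=0 x3=1 x4=0 x5=1 x6=1 x7=1
  x1=0 x2=0 x3=1 x4=1 x5=1 x6=1 x7=1
  x1=0 x2=1 x3=0 x4=1 x5=1 x6=0 x7=0
  x1=0 x2=1 x3=1 x4=1 x5=1 x6=1 x7=1
  x1=1 x2=1 x3=0 x4=1 x5=1 x6=0 x7=0
Count: 5.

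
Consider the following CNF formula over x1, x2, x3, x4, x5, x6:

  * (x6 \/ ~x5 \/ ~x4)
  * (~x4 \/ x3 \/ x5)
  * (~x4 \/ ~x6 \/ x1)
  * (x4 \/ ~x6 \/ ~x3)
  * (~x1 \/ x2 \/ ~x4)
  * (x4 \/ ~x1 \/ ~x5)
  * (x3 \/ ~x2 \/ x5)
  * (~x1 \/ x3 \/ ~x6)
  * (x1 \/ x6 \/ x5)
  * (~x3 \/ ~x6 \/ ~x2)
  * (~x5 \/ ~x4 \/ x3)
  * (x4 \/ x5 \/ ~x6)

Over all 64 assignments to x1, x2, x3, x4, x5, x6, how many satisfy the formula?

10

Case analysis on x4 and x5:
  x4=1, x5=1: a clause becomes empty — 0.
  x4=1, x5=0: remaining (x1,x2,x3,x6) ∈ {(1,1,1,0)} — 1.
  x4=0, x5=1: x2 free; 3 ways for (x1,x3,x6) × 2^1 = 6.
  x4=0, x5=0: remaining (x1,x2,x3,x6) ∈ {(1,0,0,0); (1,0,1,0); (1,1,1,0)} — 3.
Total: 0 + 1 + 6 + 3 = 10.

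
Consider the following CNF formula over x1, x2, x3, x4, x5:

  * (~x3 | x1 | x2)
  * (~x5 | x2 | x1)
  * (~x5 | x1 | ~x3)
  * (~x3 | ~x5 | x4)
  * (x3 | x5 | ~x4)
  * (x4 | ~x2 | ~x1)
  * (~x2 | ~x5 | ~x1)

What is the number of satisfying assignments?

Split on x1, then x5.
  x1=1, x5=1: remaining (x2,x3,x4) ∈ {(0,0,0); (0,0,1); (0,1,1)} — 3.
  x1=1, x5=0: remaining (x2,x3,x4) ∈ {(0,0,0); (0,1,0); (0,1,1); (1,1,1)} — 4.
  x1=0, x5=1: remaining (x2,x3,x4) ∈ {(1,0,0); (1,0,1)} — 2.
  x1=0, x5=0: remaining (x2,x3,x4) ∈ {(0,0,0); (1,0,0); (1,1,0); (1,1,1)} — 4.
Total: 3 + 4 + 2 + 4 = 13.

13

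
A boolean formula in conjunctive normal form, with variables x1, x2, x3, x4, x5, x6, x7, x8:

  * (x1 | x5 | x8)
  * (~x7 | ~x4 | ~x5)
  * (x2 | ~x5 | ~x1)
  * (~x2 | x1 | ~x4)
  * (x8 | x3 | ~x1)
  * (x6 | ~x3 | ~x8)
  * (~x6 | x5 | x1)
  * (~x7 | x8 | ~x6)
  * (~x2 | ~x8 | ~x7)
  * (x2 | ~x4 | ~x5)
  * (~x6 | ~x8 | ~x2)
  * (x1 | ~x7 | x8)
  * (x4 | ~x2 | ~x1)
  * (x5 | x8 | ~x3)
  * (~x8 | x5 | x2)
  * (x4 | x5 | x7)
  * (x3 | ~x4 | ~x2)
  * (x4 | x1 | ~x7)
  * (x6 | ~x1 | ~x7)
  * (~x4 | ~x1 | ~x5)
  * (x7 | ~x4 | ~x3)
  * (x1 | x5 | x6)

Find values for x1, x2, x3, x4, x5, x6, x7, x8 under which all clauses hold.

x1=F, x2=F, x3=T, x4=F, x5=T, x6=T, x7=F, x8=T

Check each clause:
  1. (x8 | x5 | x1) — x8 is true.
  2. (~x4 | ~x5 | ~x7) — ~x7 is true.
  3. (~x5 | ~x1 | x2) — ~x1 is true.
  4. (~x4 | x1 | ~x2) — ~x4 is true.
  5. (~x1 | x3 | x8) — x8 is true.
  6. (~x3 | ~x8 | x6) — x6 is true.
  7. (x5 | ~x6 | x1) — x5 is true.
  8. (~x6 | x8 | ~x7) — x8 is true.
  9. (~x7 | ~x8 | ~x2) — ~x7 is true.
  10. (~x5 | ~x4 | x2) — ~x4 is true.
  11. (~x2 | ~x6 | ~x8) — ~x2 is true.
  12. (x1 | ~x7 | x8) — x8 is true.
  13. (~x1 | ~x2 | x4) — ~x1 is true.
  14. (x8 | ~x3 | x5) — x8 is true.
  15. (x5 | x2 | ~x8) — x5 is true.
  16. (x5 | x7 | x4) — x5 is true.
  17. (x3 | ~x4 | ~x2) — x3 is true.
  18. (x4 | ~x7 | x1) — ~x7 is true.
  19. (x6 | ~x1 | ~x7) — ~x7 is true.
  20. (~x4 | ~x5 | ~x1) — ~x4 is true.
  21. (~x3 | x7 | ~x4) — ~x4 is true.
  22. (x5 | x1 | x6) — x5 is true.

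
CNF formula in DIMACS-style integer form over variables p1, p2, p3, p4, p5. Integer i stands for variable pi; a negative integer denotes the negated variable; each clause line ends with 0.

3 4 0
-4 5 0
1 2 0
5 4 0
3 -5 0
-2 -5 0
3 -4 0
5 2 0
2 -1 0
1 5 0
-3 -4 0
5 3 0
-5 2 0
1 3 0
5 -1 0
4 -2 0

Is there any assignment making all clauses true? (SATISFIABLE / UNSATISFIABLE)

UNSATISFIABLE

p5 = True:
  propagation gives p3=True, p2=False; an empty clause results — contradiction.
p5 = False:
  propagation gives p4=False; an empty clause results — contradiction.
Every branch closes, so no satisfying assignment exists.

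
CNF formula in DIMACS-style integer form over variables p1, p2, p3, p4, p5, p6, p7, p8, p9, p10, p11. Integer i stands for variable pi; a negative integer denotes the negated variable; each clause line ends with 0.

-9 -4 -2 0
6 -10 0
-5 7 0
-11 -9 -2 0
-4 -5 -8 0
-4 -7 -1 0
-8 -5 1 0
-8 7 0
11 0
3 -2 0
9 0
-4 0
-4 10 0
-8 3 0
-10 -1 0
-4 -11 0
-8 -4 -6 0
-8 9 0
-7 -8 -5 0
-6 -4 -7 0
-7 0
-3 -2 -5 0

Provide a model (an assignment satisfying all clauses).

The clause (p11) is unit: p11 must be True.
(p9) is a unit clause, so p9 = True.
The clause (~p2) is unit: p2 must be False.
The clause (~p4) is unit: p4 must be False.
(~p7) is a unit clause, so p7 = False.
(~p5) is a unit clause, so p5 = False.
(~p8) is a unit clause, so p8 = False.
Pure literal: p1 appears only negated; assign p1 = False.
p10 occurs only negated in the remaining clauses — set p10 = False.
p3, p6 are now unconstrained; take p3 = False, p6 = False.
Check each clause:
  1. (~p9 \/ ~p4 \/ ~p2) — ~p4 is true.
  2. (~p10 \/ p6) — ~p10 is true.
  3. (p7 \/ ~p5) — ~p5 is true.
  4. (~p9 \/ ~p11 \/ ~p2) — ~p2 is true.
  5. (~p8 \/ ~p4 \/ ~p5) — ~p8 is true.
  6. (~p7 \/ ~p1 \/ ~p4) — ~p7 is true.
  7. (~p8 \/ p1 \/ ~p5) — ~p8 is true.
  8. (~p8 \/ p7) — ~p8 is true.
  9. (p11) — p11 is true.
  10. (~p2 \/ p3) — ~p2 is true.
  11. (p9) — p9 is true.
  12. (~p4) — ~p4 is true.
  13. (~p4 \/ p10) — ~p4 is true.
  14. (~p8 \/ p3) — ~p8 is true.
  15. (~p10 \/ ~p1) — ~p1 is true.
  16. (~p11 \/ ~p4) — ~p4 is true.
  17. (~p4 \/ ~p8 \/ ~p6) — ~p8 is true.
  18. (~p8 \/ p9) — ~p8 is true.
  19. (~p8 \/ ~p5 \/ ~p7) — ~p8 is true.
  20. (~p6 \/ ~p4 \/ ~p7) — ~p7 is true.
  21. (~p7) — ~p7 is true.
  22. (~p5 \/ ~p2 \/ ~p3) — ~p5 is true.

p1=False, p2=False, p3=False, p4=False, p5=False, p6=False, p7=False, p8=False, p9=True, p10=False, p11=True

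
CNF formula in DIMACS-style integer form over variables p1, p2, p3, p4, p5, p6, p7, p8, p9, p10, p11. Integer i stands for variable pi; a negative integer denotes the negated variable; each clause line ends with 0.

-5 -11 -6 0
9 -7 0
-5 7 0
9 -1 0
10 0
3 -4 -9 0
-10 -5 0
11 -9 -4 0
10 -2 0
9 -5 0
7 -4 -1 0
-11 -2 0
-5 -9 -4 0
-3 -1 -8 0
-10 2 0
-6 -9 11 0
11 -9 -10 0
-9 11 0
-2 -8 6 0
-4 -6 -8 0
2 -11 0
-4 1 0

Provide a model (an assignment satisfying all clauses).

The clause (p10) is unit: p10 must be True.
(~p5) is a unit clause, so p5 = False.
The clause (p2) is unit: p2 must be True.
Unit propagation: (~p11) forces p11 = False.
Unit propagation: (~p9) forces p9 = False.
The clause (~p7) is unit: p7 must be False.
(~p1) is a unit clause, so p1 = False.
The clause (~p4) is unit: p4 must be False.
p8 occurs only negated in the remaining clauses — set p8 = False.
p3, p6 are now unconstrained; take p3 = True, p6 = False.
Every clause has at least one true literal under this assignment.

p1 = F, p2 = T, p3 = T, p4 = F, p5 = F, p6 = F, p7 = F, p8 = F, p9 = F, p10 = T, p11 = F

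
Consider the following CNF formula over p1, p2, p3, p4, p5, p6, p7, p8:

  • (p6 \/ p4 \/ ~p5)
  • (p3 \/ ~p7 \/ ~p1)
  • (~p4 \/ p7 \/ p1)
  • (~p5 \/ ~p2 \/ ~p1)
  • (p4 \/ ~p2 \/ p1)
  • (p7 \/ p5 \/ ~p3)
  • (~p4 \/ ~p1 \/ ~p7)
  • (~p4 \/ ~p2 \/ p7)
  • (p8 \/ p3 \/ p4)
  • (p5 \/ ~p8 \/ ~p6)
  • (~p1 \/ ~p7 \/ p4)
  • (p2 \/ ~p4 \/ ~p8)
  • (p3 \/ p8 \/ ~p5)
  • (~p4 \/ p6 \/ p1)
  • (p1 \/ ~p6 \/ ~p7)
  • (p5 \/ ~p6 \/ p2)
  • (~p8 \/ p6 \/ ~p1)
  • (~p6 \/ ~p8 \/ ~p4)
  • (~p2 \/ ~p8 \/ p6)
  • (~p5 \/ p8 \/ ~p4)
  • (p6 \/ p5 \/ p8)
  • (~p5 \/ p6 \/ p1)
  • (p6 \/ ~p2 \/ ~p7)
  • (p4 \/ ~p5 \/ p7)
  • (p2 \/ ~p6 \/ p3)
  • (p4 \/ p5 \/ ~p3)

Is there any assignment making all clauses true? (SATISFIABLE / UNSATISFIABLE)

SATISFIABLE

Set p1 = False and propagate.
Branch on p2: take p2 = False.
For the remaining variables, p3 = False, p4 = False, p5 = False, p6 = False, p7 = True, p8 = True works.
So p1=F, p2=F, p3=F, p4=F, p5=F, p6=F, p7=T, p8=T is a satisfying assignment.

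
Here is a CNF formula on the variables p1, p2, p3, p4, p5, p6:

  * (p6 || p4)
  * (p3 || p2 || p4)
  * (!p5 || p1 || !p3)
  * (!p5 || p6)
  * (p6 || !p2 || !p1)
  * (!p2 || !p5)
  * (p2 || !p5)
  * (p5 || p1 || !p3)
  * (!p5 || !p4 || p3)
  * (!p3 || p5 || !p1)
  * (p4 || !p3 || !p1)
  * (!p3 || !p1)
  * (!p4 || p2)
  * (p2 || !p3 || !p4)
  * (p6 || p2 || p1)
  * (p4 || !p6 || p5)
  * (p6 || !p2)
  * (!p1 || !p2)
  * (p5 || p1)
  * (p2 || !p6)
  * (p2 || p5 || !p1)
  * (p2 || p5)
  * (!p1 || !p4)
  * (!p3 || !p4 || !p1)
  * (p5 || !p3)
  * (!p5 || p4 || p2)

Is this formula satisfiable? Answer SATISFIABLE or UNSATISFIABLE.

UNSATISFIABLE

p2 = True:
  propagation gives p5=False, p6=True, p4=True, p1=False; an empty clause results — contradiction.
p2 = False:
  propagation gives p5=False; an empty clause results — contradiction.
Every branch closes, so no satisfying assignment exists.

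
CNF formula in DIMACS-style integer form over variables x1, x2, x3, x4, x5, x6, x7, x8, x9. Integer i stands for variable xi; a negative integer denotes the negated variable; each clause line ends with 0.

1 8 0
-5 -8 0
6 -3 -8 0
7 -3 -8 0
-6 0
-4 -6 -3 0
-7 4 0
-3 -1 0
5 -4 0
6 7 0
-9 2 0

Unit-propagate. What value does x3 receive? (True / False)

False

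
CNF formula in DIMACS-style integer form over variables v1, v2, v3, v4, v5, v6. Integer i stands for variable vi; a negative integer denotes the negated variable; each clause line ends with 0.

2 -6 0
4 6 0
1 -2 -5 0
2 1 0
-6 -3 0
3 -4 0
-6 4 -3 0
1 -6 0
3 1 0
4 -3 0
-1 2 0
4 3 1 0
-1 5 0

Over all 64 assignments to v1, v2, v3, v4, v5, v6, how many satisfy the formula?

Satisfying assignments:
  v1=0 v2=1 v3=1 v4=1 v5=0 v6=0
  v1=1 v2=1 v3=0 v4=0 v5=1 v6=1
  v1=1 v2=1 v3=1 v4=1 v5=1 v6=0
Count: 3.

3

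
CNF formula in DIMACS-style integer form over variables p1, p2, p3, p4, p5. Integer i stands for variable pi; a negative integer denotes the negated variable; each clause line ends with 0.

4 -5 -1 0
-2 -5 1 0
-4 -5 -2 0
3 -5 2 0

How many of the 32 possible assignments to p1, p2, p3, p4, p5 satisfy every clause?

Case analysis on p5 and p2:
  p5=1, p2=1: a clause becomes empty — 0.
  p5=1, p2=0: remaining (p1,p3,p4) ∈ {(0,1,0); (0,1,1); (1,1,1)} — 3.
  p5=0, p2=1: p1, p3, p4 free → 2^3 = 8.
  p5=0, p2=0: p1, p3, p4 free → 2^3 = 8.
Total: 0 + 3 + 8 + 8 = 19.

19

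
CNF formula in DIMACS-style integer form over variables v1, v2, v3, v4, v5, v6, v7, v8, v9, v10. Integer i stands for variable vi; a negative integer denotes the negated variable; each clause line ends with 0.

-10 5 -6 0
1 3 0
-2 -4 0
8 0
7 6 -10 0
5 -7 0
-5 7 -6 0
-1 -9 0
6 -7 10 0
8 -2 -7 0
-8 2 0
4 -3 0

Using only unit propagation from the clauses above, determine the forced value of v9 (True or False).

False

(v8) is a unit clause: v8 = True.
(~v8 | v2): since v8 = True, the clause reduces to (v2). v2 = True.
(~v2 | ~v4): since v2 = True, the clause reduces to (~v4). v4 = False.
From (v4 | ~v3) and v4 = False: v3 = False.
In (v1 | v3), v3 is now false; v1 must hold, so v1 = True.
From (~v1 | ~v9) and v1 = True: v9 = False.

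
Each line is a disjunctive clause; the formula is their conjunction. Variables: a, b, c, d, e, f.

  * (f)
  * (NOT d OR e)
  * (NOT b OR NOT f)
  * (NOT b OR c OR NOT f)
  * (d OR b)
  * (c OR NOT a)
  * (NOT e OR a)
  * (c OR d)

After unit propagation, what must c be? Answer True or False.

Unit clause (f) sets f = True.
In (NOT f OR NOT b), NOT f is now false; NOT b must hold, so b = False.
(b OR d): since b = False, the clause reduces to (d). d = True.
(NOT d OR e) with d = True leaves only e, so e = True.
(NOT e OR a) with e = True leaves only a, so a = True.
(c OR NOT a): since a = True, the clause reduces to (c). c = True.

True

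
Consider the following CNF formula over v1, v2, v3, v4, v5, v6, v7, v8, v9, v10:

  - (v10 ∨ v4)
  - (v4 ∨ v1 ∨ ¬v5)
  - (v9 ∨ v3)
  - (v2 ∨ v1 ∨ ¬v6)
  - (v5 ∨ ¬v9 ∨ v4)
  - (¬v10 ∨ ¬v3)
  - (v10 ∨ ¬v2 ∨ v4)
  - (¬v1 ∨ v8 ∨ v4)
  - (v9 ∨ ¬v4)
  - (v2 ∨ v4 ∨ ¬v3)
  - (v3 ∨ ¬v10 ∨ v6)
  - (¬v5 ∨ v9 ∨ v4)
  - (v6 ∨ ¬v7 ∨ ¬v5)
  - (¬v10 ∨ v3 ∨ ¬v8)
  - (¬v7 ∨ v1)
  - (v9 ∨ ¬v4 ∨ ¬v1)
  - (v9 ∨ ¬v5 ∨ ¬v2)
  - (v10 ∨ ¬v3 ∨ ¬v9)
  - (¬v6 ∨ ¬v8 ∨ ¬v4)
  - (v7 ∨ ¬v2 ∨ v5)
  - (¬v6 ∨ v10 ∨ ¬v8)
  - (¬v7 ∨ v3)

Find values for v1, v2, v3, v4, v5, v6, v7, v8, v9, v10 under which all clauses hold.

Branch on v1: take v1 = True.
Set v2 = False and propagate.
The remaining clauses are satisfied by v3 = False, v4 = True, v5 = True, v6 = False, v7 = False, v8 = False, v9 = True, v10 = False.

v1 = True, v2 = False, v3 = False, v4 = True, v5 = True, v6 = False, v7 = False, v8 = False, v9 = True, v10 = False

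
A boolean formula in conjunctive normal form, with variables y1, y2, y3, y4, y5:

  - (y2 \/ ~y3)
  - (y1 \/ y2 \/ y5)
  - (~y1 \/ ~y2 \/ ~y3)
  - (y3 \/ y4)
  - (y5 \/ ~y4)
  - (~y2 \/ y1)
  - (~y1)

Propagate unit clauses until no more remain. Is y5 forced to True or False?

True

Unit clause (~y1) sets y1 = False.
From (~y2 \/ y1) and y1 = False: y2 = False.
From (~y3 \/ y2) and y2 = False: y3 = False.
(y2 \/ y5 \/ y1): since y1 = False, y2 = False, the clause reduces to (y5). y5 = True.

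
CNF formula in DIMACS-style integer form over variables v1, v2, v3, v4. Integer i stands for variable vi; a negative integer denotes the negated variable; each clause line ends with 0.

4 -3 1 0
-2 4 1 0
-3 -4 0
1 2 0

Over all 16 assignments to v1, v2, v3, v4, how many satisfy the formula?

7

Case analysis on v1 and v4:
  v1=T, v4=T: remaining (v2,v3) ∈ {(F,F); (T,F)} — 2.
  v1=T, v4=F: remaining (v2,v3) ∈ {(F,F); (F,T); (T,F); (T,T)} — 4.
  v1=F, v4=T: remaining (v2,v3) ∈ {(T,F)} — 1.
  v1=F, v4=F: a clause becomes empty — 0.
Total: 2 + 4 + 1 + 0 = 7.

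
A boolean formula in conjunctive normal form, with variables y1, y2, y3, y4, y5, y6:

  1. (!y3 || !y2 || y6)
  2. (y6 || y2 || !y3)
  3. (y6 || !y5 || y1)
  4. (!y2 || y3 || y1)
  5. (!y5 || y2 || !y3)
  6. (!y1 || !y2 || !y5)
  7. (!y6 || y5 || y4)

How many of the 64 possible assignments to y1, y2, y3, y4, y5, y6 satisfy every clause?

Case analysis on y2 and y3:
  y2=1, y3=1: remaining (y1,y4,y5,y6) ∈ {(0,0,1,1); (0,1,0,1); (0,1,1,1); (1,1,0,1)} — 4.
  y2=1, y3=0: remaining (y1,y4,y5,y6) ∈ {(1,0,0,0); (1,1,0,0); (1,1,0,1)} — 3.
  y2=0, y3=1: remaining (y1,y4,y5,y6) ∈ {(0,1,0,1); (1,1,0,1)} — 2.
  y2=0, y3=0: 12 of the 16 assignments to (y1,y4,y5,y6) work.
Total: 4 + 3 + 2 + 12 = 21.

21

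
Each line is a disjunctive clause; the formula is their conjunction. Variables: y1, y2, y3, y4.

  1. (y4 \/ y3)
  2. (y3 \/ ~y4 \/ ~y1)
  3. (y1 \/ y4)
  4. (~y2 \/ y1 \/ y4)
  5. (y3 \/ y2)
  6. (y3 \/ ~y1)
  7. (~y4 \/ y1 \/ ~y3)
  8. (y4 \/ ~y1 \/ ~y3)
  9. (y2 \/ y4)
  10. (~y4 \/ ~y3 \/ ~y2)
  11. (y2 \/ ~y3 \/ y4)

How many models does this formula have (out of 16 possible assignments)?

Satisfying assignments:
  y1=F y2=T y3=F y4=T
  y1=T y2=F y3=T y4=T
Count: 2.

2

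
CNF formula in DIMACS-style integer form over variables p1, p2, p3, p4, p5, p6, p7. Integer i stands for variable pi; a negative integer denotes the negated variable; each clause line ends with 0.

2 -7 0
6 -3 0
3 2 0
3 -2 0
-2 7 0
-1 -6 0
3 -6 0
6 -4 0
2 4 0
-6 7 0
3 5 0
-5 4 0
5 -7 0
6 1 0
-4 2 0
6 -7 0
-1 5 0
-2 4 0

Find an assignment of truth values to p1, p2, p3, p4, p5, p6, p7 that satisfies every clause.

p1 = F, p2 = T, p3 = T, p4 = T, p5 = T, p6 = T, p7 = T

Check each clause:
  1. {p2, ¬p7} — p2 is true.
  2. {¬p3, p6} — p6 is true.
  3. {p2, p3} — p2 is true.
  4. {¬p2, p3} — p3 is true.
  5. {¬p2, p7} — p7 is true.
  6. {¬p1, ¬p6} — ¬p1 is true.
  7. {¬p6, p3} — p3 is true.
  8. {¬p4, p6} — p6 is true.
  9. {p2, p4} — p2 is true.
  10. {¬p6, p7} — p7 is true.
  11. {p3, p5} — p3 is true.
  12. {p4, ¬p5} — p4 is true.
  13. {p5, ¬p7} — p5 is true.
  14. {p6, p1} — p6 is true.
  15. {p2, ¬p4} — p2 is true.
  16. {¬p7, p6} — p6 is true.
  17. {¬p1, p5} — p5 is true.
  18. {¬p2, p4} — p4 is true.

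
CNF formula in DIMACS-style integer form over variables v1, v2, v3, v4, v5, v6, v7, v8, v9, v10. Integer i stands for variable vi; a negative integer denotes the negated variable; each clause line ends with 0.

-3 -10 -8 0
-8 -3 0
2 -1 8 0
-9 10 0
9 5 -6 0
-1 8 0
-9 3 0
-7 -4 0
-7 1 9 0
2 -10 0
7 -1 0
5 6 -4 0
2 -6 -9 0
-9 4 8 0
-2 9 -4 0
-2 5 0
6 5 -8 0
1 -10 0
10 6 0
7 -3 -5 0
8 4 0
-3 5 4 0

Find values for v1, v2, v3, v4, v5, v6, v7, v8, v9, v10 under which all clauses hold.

v1 = F, v2 = F, v3 = F, v4 = T, v5 = T, v6 = T, v7 = F, v8 = T, v9 = F, v10 = F

Try v1 = False.
  then v10 is forced to False.
  then v9 is forced to False.
  then v7 is forced to False.
  then v6 is forced to True.
  then v5 is forced to True.
  then v3 is forced to False.
Set v2 = False and propagate.
Branch on v4: take v4 = True.
v8 is now unconstrained; take v8 = True.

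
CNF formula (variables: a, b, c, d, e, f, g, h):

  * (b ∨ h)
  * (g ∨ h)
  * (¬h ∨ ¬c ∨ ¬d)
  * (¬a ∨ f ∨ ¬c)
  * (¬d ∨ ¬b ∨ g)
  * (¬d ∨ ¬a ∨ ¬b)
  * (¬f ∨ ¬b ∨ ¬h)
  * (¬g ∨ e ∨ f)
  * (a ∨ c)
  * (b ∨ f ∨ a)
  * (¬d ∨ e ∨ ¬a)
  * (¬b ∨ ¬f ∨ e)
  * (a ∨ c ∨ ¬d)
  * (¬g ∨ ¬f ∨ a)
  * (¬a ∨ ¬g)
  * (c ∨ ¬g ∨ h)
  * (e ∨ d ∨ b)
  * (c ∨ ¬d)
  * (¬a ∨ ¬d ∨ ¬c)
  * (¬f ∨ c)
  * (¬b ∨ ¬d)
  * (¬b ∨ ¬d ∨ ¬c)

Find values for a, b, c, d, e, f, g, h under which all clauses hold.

a=True, b=False, c=True, d=False, e=True, f=True, g=False, h=True

Pure literal: e appears only positively; assign e = True.
Try a = True.
  then g is forced to False.
  then h is forced to True.
For the remaining variables, b = False, c = True, d = False, f = True works.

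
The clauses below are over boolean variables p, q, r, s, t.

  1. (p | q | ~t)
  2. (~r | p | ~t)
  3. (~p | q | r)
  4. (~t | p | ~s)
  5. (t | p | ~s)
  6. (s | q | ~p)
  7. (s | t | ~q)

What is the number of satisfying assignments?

11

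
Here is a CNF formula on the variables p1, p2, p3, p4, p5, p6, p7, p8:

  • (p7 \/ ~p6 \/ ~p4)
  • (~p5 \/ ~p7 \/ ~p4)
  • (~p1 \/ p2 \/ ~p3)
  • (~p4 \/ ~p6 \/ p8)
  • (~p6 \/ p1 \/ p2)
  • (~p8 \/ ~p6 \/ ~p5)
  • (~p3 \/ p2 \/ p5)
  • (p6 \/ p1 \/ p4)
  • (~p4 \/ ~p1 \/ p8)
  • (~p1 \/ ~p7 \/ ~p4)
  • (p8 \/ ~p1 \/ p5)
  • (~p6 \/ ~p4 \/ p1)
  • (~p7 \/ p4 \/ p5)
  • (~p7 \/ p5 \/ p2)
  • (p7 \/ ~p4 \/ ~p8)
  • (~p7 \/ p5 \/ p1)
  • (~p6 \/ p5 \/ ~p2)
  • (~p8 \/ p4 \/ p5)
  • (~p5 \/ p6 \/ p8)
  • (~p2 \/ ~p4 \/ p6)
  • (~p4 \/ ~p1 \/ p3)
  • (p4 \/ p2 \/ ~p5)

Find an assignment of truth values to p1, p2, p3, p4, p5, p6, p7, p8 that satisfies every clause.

Try p1 = False.
Try p2 = True.
Set p4 = False and propagate.
  then p6 is forced to True.
  then p5 is forced to True.
  then p8 is forced to False.
p3, p7 are now unconstrained; take p3 = False, p7 = True.
Check each clause:
  1. (~p4 \/ ~p6 \/ p7) — ~p4 is true.
  2. (~p5 \/ ~p7 \/ ~p4) — ~p4 is true.
  3. (~p1 \/ p2 \/ ~p3) — p2 is true.
  4. (~p6 \/ ~p4 \/ p8) — ~p4 is true.
  5. (p2 \/ p1 \/ ~p6) — p2 is true.
  6. (~p8 \/ ~p6 \/ ~p5) — ~p8 is true.
  7. (p2 \/ p5 \/ ~p3) — p2 is true.
  8. (p1 \/ p4 \/ p6) — p6 is true.
  9. (~p4 \/ ~p1 \/ p8) — ~p4 is true.
  10. (~p1 \/ ~p7 \/ ~p4) — ~p4 is true.
  11. (~p1 \/ p8 \/ p5) — p5 is true.
  12. (~p6 \/ ~p4 \/ p1) — ~p4 is true.
  13. (~p7 \/ p5 \/ p4) — p5 is true.
  14. (p5 \/ p2 \/ ~p7) — p2 is true.
  15. (~p4 \/ ~p8 \/ p7) — ~p8 is true.
  16. (p5 \/ p1 \/ ~p7) — p5 is true.
  17. (p5 \/ ~p6 \/ ~p2) — p5 is true.
  18. (p4 \/ ~p8 \/ p5) — ~p8 is true.
  19. (p6 \/ p8 \/ ~p5) — p6 is true.
  20. (~p4 \/ ~p2 \/ p6) — ~p4 is true.
  21. (~p4 \/ ~p1 \/ p3) — ~p4 is true.
  22. (~p5 \/ p4 \/ p2) — p2 is true.

p1=False  p2=True  p3=False  p4=False  p5=True  p6=True  p7=True  p8=False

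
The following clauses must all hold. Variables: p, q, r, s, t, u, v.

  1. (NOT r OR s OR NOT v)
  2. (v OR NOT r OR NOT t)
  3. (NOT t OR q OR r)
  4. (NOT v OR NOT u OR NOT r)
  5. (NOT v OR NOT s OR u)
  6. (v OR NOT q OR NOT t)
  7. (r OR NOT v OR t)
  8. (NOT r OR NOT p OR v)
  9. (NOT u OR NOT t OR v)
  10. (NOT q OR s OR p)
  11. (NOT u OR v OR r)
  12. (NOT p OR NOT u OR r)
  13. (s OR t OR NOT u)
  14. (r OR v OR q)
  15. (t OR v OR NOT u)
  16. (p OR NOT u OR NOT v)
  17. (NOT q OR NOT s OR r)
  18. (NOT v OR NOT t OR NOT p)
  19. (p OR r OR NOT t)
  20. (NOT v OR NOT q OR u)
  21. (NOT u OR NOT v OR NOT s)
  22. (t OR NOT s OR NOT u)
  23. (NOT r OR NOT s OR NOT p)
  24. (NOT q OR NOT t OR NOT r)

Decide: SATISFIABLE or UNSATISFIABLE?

Try p = True.
Set q = True and propagate.
The remaining clauses are satisfied by r = False, s = False, t = False, u = False, v = False.
Every clause has at least one true literal under this assignment.
So p = T, q = T, r = F, s = F, t = F, u = F, v = F is a satisfying assignment.

SATISFIABLE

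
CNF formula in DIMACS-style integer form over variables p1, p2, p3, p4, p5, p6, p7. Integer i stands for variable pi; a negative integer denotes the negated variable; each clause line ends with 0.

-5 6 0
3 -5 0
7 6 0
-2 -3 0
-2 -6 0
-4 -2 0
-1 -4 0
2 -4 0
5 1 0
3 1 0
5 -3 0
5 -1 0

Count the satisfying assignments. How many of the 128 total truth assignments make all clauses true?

The models are:
  p1=0 p2=0 p3=1 p4=0 p5=1 p6=1 p7=0
  p1=0 p2=0 p3=1 p4=0 p5=1 p6=1 p7=1
  p1=1 p2=0 p3=1 p4=0 p5=1 p6=1 p7=0
  p1=1 p2=0 p3=1 p4=0 p5=1 p6=1 p7=1
That's 4 in total.

4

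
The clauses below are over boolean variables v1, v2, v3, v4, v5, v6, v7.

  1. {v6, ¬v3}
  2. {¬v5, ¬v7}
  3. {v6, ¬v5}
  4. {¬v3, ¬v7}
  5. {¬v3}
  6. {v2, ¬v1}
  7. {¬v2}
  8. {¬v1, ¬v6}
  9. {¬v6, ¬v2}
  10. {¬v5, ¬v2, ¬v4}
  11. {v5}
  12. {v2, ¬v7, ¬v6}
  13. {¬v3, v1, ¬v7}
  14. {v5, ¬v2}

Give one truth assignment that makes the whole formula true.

v1=False, v2=False, v3=False, v4=False, v5=True, v6=True, v7=False

Check each clause:
  1. {¬v3, v6} — ¬v3 is true.
  2. {¬v7, ¬v5} — ¬v7 is true.
  3. {v6, ¬v5} — v6 is true.
  4. {¬v3, ¬v7} — ¬v7 is true.
  5. {¬v3} — ¬v3 is true.
  6. {¬v1, v2} — ¬v1 is true.
  7. {¬v2} — ¬v2 is true.
  8. {¬v6, ¬v1} — ¬v1 is true.
  9. {¬v6, ¬v2} — ¬v2 is true.
  10. {¬v4, ¬v5, ¬v2} — ¬v4 is true.
  11. {v5} — v5 is true.
  12. {v2, ¬v6, ¬v7} — ¬v7 is true.
  13. {¬v7, v1, ¬v3} — ¬v3 is true.
  14. {v5, ¬v2} — v5 is true.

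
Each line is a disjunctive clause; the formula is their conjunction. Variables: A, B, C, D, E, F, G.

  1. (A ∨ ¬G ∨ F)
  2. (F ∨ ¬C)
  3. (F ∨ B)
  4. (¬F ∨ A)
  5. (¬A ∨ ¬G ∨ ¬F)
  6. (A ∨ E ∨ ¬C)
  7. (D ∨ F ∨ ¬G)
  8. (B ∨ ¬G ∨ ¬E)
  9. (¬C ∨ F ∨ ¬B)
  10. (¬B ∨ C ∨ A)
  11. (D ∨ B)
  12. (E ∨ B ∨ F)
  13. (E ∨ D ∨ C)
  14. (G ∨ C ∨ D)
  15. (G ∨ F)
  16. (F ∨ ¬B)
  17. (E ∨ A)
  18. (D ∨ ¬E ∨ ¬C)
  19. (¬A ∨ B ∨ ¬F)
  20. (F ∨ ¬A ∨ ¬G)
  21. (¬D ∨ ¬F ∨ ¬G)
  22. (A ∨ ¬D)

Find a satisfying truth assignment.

Set A = True and propagate.
Set B = True and propagate.
  then F is forced to True.
  then G is forced to False.
Branch on C: take C = True.
The remaining clauses are satisfied by D = False, E = False.

A=True, B=True, C=True, D=False, E=False, F=True, G=False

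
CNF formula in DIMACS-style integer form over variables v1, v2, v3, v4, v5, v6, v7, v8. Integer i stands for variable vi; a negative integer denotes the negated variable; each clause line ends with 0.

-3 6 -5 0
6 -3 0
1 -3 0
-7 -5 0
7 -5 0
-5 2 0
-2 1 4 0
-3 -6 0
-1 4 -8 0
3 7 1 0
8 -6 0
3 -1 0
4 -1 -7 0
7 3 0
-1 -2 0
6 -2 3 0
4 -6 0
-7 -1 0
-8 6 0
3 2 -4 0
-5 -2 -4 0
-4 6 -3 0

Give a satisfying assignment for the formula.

v1 = F, v2 = T, v3 = F, v4 = T, v5 = F, v6 = T, v7 = T, v8 = T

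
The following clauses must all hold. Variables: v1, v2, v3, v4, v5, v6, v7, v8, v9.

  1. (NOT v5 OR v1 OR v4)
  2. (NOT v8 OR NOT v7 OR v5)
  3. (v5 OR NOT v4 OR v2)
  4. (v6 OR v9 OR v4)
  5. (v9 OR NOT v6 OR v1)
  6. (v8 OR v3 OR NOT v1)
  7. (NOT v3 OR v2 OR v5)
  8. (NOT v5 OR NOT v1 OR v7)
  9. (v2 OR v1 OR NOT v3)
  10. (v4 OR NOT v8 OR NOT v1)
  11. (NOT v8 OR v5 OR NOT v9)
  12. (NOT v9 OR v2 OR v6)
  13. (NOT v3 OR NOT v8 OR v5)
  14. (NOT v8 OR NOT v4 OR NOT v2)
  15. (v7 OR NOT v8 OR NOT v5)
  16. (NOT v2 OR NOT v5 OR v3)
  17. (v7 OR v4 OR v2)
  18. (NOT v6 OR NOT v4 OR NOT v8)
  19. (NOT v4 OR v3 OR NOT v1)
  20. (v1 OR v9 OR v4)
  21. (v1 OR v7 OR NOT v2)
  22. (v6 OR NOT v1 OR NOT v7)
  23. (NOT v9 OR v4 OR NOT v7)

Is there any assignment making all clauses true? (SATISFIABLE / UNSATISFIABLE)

Try v1 = True.
For the remaining variables, v2 = False, v3 = True, v4 = True, v5 = True, v6 = True, v7 = True, v8 = False, v9 = True works.
Every clause has at least one true literal under this assignment.
So v1=T, v2=F, v3=T, v4=T, v5=T, v6=T, v7=T, v8=F, v9=T is a satisfying assignment.

SATISFIABLE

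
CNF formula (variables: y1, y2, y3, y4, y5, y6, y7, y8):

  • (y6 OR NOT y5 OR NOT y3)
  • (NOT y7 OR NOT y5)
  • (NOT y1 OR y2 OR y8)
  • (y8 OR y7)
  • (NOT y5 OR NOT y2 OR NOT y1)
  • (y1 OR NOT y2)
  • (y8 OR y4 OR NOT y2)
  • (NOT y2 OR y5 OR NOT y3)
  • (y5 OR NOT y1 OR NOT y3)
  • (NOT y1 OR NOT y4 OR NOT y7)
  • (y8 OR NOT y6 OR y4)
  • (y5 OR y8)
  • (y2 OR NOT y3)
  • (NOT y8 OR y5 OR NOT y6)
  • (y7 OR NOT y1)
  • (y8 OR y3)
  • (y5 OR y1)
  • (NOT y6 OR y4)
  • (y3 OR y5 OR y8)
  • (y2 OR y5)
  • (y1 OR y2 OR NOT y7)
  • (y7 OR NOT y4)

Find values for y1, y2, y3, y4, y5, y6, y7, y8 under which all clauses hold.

y1 = 0, y2 = 0, y3 = 0, y4 = 0, y5 = 1, y6 = 0, y7 = 0, y8 = 1

Branch on y1: take y1 = False.
  then y2 is forced to False.
  then y3 is forced to False.
  then y8 is forced to True.
  then y5 is forced to True.
  then y7 is forced to False.
  then y4 is forced to False.
  then y6 is forced to False.
Check each clause:
  1. (NOT y5 OR NOT y3 OR y6) — NOT y3 is true.
  2. (NOT y5 OR NOT y7) — NOT y7 is true.
  3. (NOT y1 OR y8 OR y2) — y8 is true.
  4. (y7 OR y8) — y8 is true.
  5. (NOT y1 OR NOT y2 OR NOT y5) — NOT y1 is true.
  6. (NOT y2 OR y1) — NOT y2 is true.
  7. (y4 OR y8 OR NOT y2) — y8 is true.
  8. (y5 OR NOT y3 OR NOT y2) — y5 is true.
  9. (NOT y3 OR NOT y1 OR y5) — NOT y3 is true.
  10. (NOT y1 OR NOT y4 OR NOT y7) — NOT y7 is true.
  11. (y8 OR y4 OR NOT y6) — y8 is true.
  12. (y8 OR y5) — y8 is true.
  13. (y2 OR NOT y3) — NOT y3 is true.
  14. (y5 OR NOT y6 OR NOT y8) — NOT y6 is true.
  15. (y7 OR NOT y1) — NOT y1 is true.
  16. (y3 OR y8) — y8 is true.
  17. (y5 OR y1) — y5 is true.
  18. (y4 OR NOT y6) — NOT y6 is true.
  19. (y8 OR y5 OR y3) — y8 is true.
  20. (y5 OR y2) — y5 is true.
  21. (y2 OR NOT y7 OR y1) — NOT y7 is true.
  22. (NOT y4 OR y7) — NOT y4 is true.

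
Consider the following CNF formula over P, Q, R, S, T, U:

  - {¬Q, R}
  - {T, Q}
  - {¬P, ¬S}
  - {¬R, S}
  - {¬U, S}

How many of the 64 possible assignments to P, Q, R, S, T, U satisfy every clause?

10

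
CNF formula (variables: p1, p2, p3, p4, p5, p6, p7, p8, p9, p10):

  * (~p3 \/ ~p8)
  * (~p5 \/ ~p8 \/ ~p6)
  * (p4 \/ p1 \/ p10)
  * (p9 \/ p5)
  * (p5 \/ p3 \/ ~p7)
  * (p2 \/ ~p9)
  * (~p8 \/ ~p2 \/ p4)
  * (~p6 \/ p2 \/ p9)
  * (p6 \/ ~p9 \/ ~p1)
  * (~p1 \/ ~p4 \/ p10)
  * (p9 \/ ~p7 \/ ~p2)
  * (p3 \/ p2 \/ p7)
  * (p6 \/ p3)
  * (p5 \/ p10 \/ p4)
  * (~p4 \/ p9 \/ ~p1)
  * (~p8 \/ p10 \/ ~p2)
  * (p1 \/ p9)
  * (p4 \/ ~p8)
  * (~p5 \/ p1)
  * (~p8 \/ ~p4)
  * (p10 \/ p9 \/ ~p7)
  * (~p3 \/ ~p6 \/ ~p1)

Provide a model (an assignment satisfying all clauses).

p1 = True, p2 = True, p3 = False, p4 = True, p5 = True, p6 = True, p7 = False, p8 = False, p9 = True, p10 = True

Check each clause:
  1. (~p8 \/ ~p3) — ~p8 is true.
  2. (~p8 \/ ~p6 \/ ~p5) — ~p8 is true.
  3. (p4 \/ p10 \/ p1) — p1 is true.
  4. (p5 \/ p9) — p9 is true.
  5. (p3 \/ p5 \/ ~p7) — ~p7 is true.
  6. (~p9 \/ p2) — p2 is true.
  7. (p4 \/ ~p2 \/ ~p8) — ~p8 is true.
  8. (p2 \/ ~p6 \/ p9) — p9 is true.
  9. (~p9 \/ ~p1 \/ p6) — p6 is true.
  10. (~p4 \/ ~p1 \/ p10) — p10 is true.
  11. (~p7 \/ ~p2 \/ p9) — ~p7 is true.
  12. (p2 \/ p3 \/ p7) — p2 is true.
  13. (p6 \/ p3) — p6 is true.
  14. (p10 \/ p4 \/ p5) — p10 is true.
  15. (~p4 \/ p9 \/ ~p1) — p9 is true.
  16. (~p2 \/ p10 \/ ~p8) — ~p8 is true.
  17. (p9 \/ p1) — p9 is true.
  18. (p4 \/ ~p8) — ~p8 is true.
  19. (p1 \/ ~p5) — p1 is true.
  20. (~p8 \/ ~p4) — ~p8 is true.
  21. (p10 \/ ~p7 \/ p9) — p9 is true.
  22. (~p1 \/ ~p3 \/ ~p6) — ~p3 is true.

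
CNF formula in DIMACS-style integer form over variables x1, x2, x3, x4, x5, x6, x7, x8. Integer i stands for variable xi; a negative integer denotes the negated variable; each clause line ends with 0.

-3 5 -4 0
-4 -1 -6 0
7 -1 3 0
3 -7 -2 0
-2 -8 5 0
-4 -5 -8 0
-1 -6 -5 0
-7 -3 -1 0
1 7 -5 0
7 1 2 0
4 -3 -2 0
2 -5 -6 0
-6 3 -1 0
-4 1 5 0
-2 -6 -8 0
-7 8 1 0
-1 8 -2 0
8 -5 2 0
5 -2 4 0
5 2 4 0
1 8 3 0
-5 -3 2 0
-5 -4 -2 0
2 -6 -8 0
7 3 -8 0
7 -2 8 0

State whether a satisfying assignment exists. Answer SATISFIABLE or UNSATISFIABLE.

Pure literal: x6 appears only negated; assign x6 = False.
Try x1 = True.
Set x2 = False and propagate.
The remaining clauses are satisfied by x3 = False, x4 = True, x5 = False, x7 = True, x8 = True.
So x1=1, x2=0, x3=0, x4=1, x5=0, x6=0, x7=1, x8=1 is a satisfying assignment.

SATISFIABLE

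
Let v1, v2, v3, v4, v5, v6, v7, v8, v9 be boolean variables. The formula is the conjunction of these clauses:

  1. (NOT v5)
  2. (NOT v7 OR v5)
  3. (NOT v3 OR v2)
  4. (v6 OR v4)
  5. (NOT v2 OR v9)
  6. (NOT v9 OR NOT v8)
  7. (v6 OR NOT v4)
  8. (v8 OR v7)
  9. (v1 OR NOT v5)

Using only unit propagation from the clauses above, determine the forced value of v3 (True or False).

False

Unit clause (NOT v5) sets v5 = False.
In (v5 OR NOT v7), v5 is now false; NOT v7 must hold, so v7 = False.
From (v8 OR v7) and v7 = False: v8 = True.
From (NOT v9 OR NOT v8) and v8 = True: v9 = False.
From (NOT v2 OR v9) and v9 = False: v2 = False.
In (NOT v3 OR v2), v2 is now false; NOT v3 must hold, so v3 = False.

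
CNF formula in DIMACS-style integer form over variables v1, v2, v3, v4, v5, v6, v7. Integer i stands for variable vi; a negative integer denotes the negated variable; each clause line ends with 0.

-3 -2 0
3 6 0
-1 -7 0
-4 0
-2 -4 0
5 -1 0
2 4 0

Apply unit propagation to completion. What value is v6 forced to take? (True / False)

True

(~v4) stands alone — v4 = False.
(v2 \/ v4) with v4 = False leaves only v2, so v2 = True.
In (~v3 \/ ~v2), ~v2 is now false; ~v3 must hold, so v3 = False.
In (v3 \/ v6), v3 is now false; v6 must hold, so v6 = True.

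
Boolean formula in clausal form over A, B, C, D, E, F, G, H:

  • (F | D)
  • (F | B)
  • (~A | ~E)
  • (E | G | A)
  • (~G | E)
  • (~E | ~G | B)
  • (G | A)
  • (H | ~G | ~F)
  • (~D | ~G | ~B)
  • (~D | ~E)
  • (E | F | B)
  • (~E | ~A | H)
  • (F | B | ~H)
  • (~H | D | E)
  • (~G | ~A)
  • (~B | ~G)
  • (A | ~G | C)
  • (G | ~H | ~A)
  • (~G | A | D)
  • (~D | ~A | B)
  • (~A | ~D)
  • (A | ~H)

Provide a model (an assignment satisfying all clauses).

Branch on A: take A = True.
  then E is forced to False.
  then G is forced to False.
  then H is forced to False.
  then D is forced to False.
  then F is forced to True.
B, C are now unconstrained; take B = False, C = False.

A = True  B = False  C = False  D = False  E = False  F = True  G = False  H = False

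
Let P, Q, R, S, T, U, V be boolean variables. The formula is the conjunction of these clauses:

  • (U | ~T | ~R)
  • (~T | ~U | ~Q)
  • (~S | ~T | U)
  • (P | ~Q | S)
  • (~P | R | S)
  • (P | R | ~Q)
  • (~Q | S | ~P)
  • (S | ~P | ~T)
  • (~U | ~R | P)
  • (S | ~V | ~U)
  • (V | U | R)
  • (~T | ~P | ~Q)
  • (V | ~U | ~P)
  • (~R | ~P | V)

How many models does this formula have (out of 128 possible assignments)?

Case analysis on P and U:
  P=T, U=T: R free; 3 ways for (Q,S,T,V) × 2^1 = 6.
  P=T, U=F: 5 of the 32 assignments to (Q,R,S,T,V) work.
  P=F, U=T: T free; 3 ways for (Q,R,S,V) × 2^1 = 6.
  P=F, U=F: 9 of the 32 assignments to (Q,R,S,T,V) work.
Total: 6 + 5 + 6 + 9 = 26.

26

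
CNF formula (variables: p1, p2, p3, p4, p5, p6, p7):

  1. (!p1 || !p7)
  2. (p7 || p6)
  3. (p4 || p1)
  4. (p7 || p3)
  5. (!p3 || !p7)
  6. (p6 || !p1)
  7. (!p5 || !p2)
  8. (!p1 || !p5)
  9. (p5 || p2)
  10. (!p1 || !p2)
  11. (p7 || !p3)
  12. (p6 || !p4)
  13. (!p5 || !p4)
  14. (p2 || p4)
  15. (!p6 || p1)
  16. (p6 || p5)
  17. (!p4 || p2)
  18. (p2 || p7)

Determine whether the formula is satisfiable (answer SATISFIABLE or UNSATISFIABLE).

UNSATISFIABLE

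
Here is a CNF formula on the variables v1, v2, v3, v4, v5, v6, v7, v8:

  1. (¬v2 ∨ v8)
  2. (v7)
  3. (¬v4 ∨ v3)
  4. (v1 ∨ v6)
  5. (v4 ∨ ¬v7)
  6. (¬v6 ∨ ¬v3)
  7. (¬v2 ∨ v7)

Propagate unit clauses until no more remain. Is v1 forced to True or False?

True

Unit clause (v7) sets v7 = True.
(¬v7 ∨ v4): since v7 = True, the clause reduces to (v4). v4 = True.
From (¬v4 ∨ v3) and v4 = True: v3 = True.
(¬v6 ∨ ¬v3) with v3 = True leaves only ¬v6, so v6 = False.
(v1 ∨ v6): since v6 = False, the clause reduces to (v1). v1 = True.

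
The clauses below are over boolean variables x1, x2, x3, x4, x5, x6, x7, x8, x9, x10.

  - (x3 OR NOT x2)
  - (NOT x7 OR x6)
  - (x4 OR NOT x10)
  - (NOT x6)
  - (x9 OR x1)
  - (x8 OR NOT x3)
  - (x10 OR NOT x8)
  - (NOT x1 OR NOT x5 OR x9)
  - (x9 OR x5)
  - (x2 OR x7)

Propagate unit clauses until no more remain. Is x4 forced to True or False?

(NOT x6) is a unit clause: x6 = False.
In (NOT x7 OR x6), x6 is now false; NOT x7 must hold, so x7 = False.
From (x2 OR x7) and x7 = False: x2 = True.
(NOT x2 OR x3) with x2 = True leaves only x3, so x3 = True.
(x8 OR NOT x3) with x3 = True leaves only x8, so x8 = True.
In (NOT x8 OR x10), NOT x8 is now false; x10 must hold, so x10 = True.
(NOT x10 OR x4): since x10 = True, the clause reduces to (x4). x4 = True.

True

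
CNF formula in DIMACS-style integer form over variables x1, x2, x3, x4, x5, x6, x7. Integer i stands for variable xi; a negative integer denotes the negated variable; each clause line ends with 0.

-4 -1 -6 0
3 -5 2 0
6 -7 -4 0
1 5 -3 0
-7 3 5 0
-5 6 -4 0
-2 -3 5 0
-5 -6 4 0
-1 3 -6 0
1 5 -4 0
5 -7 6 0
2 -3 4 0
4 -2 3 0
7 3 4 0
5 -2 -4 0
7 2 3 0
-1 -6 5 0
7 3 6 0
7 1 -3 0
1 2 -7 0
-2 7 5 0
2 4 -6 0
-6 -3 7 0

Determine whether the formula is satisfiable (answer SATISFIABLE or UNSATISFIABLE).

Branch on x1: take x1 = True.
Try x2 = False.
The remaining clauses are satisfied by x3 = True, x4 = True, x5 = False, x6 = False, x7 = False.
So x1=True, x2=False, x3=True, x4=True, x5=False, x6=False, x7=False is a satisfying assignment.

SATISFIABLE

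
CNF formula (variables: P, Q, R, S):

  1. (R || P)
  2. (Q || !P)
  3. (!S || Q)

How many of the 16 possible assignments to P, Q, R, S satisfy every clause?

The models are:
  P=F Q=F R=T S=F
  P=F Q=T R=T S=F
  P=F Q=T R=T S=T
  P=T Q=T R=F S=F
  P=T Q=T R=F S=T
  P=T Q=T R=T S=F
  P=T Q=T R=T S=T
That's 7 in total.

7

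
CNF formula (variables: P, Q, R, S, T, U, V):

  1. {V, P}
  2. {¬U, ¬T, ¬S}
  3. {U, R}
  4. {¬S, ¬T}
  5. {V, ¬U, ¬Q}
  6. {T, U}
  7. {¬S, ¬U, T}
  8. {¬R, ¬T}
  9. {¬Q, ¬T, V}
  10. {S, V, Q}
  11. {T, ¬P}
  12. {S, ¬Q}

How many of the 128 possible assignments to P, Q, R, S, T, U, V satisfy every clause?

4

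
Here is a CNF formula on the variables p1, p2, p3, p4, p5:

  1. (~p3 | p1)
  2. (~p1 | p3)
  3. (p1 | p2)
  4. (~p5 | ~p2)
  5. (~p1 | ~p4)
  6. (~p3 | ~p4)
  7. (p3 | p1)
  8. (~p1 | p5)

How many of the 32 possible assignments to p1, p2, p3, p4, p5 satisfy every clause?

1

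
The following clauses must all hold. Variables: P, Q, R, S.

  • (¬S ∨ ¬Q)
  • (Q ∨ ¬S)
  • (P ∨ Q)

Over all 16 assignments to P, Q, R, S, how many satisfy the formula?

6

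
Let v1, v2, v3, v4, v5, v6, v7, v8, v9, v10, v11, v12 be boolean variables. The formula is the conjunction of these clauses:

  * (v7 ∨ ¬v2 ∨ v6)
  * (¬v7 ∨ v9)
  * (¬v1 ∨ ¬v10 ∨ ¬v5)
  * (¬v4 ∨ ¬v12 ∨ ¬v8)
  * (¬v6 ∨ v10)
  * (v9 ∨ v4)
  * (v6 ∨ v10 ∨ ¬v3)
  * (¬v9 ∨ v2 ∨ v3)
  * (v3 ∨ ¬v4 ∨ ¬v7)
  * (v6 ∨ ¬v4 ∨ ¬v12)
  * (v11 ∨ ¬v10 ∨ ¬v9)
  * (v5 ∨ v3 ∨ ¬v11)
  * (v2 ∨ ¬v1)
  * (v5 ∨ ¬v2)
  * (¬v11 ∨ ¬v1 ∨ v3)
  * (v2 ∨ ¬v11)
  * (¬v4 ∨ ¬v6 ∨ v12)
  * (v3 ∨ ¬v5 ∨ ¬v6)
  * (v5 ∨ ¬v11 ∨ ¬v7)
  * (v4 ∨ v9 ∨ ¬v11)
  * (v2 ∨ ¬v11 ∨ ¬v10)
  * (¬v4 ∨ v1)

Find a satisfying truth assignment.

v1=T  v2=T  v3=F  v4=F  v5=T  v6=F  v7=T  v8=F  v9=T  v10=F  v11=F  v12=T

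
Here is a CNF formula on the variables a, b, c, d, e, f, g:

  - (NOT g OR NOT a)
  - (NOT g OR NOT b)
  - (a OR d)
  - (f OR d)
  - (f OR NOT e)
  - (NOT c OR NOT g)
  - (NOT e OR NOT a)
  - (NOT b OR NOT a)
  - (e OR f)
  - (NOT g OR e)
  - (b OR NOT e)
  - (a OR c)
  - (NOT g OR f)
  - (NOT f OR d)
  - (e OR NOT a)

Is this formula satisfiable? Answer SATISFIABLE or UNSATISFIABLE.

SATISFIABLE

d occurs only positively in the remaining clauses — set d = True.
Pure literal: g appears only negated; assign g = False.
Try a = False.
  then c is forced to True.
For the remaining variables, b = False, e = False, f = True works.
So a=F, b=F, c=T, d=T, e=F, f=T, g=F is a satisfying assignment.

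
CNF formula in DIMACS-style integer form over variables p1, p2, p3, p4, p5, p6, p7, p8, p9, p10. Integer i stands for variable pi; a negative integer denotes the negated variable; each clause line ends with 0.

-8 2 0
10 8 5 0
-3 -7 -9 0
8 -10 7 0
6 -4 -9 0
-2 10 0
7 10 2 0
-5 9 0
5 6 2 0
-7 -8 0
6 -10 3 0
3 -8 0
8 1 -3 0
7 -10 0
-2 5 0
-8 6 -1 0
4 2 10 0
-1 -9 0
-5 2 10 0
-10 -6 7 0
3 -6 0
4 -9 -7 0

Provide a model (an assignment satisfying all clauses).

p1=T  p2=F  p3=T  p4=F  p5=F  p6=T  p7=T  p8=F  p9=F  p10=T

Check each clause:
  1. {¬p8, p2} — ¬p8 is true.
  2. {p8, p5, p10} — p10 is true.
  3. {¬p3, ¬p7, ¬p9} — ¬p9 is true.
  4. {¬p10, p7, p8} — p7 is true.
  5. {¬p9, p6, ¬p4} — ¬p4 is true.
  6. {p10, ¬p2} — p10 is true.
  7. {p10, p7, p2} — p10 is true.
  8. {¬p5, p9} — ¬p5 is true.
  9. {p5, p2, p6} — p6 is true.
  10. {¬p7, ¬p8} — ¬p8 is true.
  11. {p6, p3, ¬p10} — p3 is true.
  12. {p3, ¬p8} — ¬p8 is true.
  13. {p1, ¬p3, p8} — p1 is true.
  14. {p7, ¬p10} — p7 is true.
  15. {p5, ¬p2} — ¬p2 is true.
  16. {p6, ¬p8, ¬p1} — ¬p8 is true.
  17. {p10, p4, p2} — p10 is true.
  18. {¬p9, ¬p1} — ¬p9 is true.
  19. {¬p5, p2, p10} — p10 is true.
  20. {p7, ¬p6, ¬p10} — p7 is true.
  21. {p3, ¬p6} — p3 is true.
  22. {p4, ¬p9, ¬p7} — ¬p9 is true.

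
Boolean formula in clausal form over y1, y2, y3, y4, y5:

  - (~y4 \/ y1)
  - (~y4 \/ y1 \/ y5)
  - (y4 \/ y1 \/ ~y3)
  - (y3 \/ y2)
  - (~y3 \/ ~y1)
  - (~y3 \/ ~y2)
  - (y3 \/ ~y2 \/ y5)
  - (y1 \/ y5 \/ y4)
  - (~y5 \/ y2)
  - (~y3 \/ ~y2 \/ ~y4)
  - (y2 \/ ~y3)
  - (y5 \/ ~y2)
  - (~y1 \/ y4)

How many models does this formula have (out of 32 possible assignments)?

The models are:
  y1=0 y2=1 y3=0 y4=0 y5=1
  y1=1 y2=1 y3=0 y4=1 y5=1
Count: 2.

2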